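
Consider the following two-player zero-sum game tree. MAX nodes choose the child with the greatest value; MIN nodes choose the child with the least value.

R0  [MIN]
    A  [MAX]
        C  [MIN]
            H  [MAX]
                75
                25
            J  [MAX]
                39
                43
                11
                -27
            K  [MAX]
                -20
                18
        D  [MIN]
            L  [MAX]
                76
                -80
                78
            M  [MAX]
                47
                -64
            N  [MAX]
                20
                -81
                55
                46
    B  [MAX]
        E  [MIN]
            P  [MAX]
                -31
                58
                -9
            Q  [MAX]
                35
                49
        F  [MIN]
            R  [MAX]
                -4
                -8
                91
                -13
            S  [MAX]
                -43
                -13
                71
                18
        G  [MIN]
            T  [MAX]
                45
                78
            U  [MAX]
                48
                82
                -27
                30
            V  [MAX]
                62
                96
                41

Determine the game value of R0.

47

H (MAX): max(75, 25) = 75
J (MAX): max(39, 43, 11, -27) = 43
K (MAX): max(-20, 18) = 18
C (MIN): min(75, 43, 18) = 18
L (MAX): max(76, -80, 78) = 78
M (MAX): max(47, -64) = 47
N (MAX): max(20, -81, 55, 46) = 55
D (MIN): min(78, 47, 55) = 47
A (MAX): max(18, 47) = 47
P (MAX): max(-31, 58, -9) = 58
Q (MAX): max(35, 49) = 49
E (MIN): min(58, 49) = 49
R (MAX): max(-4, -8, 91, -13) = 91
S (MAX): max(-43, -13, 71, 18) = 71
F (MIN): min(91, 71) = 71
T (MAX): max(45, 78) = 78
U (MAX): max(48, 82, -27, 30) = 82
V (MAX): max(62, 96, 41) = 96
G (MIN): min(78, 82, 96) = 78
B (MAX): max(49, 71, 78) = 78
R0 (MIN): min(47, 78) = 47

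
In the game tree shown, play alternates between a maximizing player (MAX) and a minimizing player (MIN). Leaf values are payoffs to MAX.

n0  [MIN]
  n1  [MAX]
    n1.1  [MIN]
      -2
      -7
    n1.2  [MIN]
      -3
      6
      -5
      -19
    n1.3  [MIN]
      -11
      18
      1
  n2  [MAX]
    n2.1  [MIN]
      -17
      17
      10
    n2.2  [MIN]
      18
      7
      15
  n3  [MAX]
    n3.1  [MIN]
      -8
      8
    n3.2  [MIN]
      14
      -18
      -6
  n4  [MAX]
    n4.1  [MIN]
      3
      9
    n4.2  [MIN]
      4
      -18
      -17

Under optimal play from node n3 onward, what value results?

-8

n3.1 (MIN): min(-8, 8) = -8
n3.2 (MIN): min(14, -18, -6) = -18
n3 (MAX): max(-8, -18) = -8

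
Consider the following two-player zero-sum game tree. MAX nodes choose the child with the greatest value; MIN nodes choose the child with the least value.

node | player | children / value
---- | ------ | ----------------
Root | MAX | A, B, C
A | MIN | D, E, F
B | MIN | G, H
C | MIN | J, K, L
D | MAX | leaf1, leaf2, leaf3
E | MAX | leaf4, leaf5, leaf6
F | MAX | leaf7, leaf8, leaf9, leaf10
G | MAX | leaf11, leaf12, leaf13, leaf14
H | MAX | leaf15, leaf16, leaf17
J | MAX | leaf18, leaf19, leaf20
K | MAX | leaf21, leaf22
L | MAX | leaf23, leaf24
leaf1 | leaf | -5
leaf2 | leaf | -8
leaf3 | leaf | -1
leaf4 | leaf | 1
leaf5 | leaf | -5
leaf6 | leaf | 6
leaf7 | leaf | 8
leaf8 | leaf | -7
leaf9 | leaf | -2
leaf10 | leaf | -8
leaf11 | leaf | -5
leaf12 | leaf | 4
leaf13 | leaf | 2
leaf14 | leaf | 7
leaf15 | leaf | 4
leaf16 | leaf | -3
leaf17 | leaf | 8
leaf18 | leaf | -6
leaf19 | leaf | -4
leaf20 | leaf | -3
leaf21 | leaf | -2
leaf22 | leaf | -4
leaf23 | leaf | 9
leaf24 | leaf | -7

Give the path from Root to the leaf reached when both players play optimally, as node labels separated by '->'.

D (MAX): max(-5, -8, -1) = -1
E (MAX): max(1, -5, 6) = 6
F (MAX): max(8, -7, -2, -8) = 8
A (MIN): min(-1, 6, 8) = -1
G (MAX): max(-5, 4, 2, 7) = 7
H (MAX): max(4, -3, 8) = 8
B (MIN): min(7, 8) = 7
J (MAX): max(-6, -4, -3) = -3
K (MAX): max(-2, -4) = -2
L (MAX): max(9, -7) = 9
C (MIN): min(-3, -2, 9) = -3
Root (MAX): max(-1, 7, -3) = 7
At Root, MAX picks B (highest: 7).
At B, MIN picks G (lowest: 7).
At G, MAX picks leaf14 (highest: 7).
Terminal value 7.

Root -> B -> G -> leaf14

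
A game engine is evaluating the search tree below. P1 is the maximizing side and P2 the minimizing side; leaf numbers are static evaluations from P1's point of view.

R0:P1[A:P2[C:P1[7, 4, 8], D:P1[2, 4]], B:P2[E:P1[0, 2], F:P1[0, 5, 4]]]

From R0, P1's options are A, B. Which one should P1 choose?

A

C (P1): max(7, 4, 8) = 8
D (P1): max(2, 4) = 4
A (P2): min(8, 4) = 4
E (P1): max(0, 2) = 2
F (P1): max(0, 5, 4) = 5
B (P2): min(2, 5) = 2
R0 (P1): max(4, 2) = 4
P1 at R0 wants the highest of {A=4, B=2}, so chooses A.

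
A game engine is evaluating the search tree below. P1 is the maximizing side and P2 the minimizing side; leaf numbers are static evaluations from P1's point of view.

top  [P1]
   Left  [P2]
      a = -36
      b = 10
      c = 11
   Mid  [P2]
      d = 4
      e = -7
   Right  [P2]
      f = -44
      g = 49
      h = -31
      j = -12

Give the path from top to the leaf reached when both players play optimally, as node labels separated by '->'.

Left (P2): min(-36, 10, 11) = -36
Mid (P2): min(4, -7) = -7
Right (P2): min(-44, 49, -31, -12) = -44
top (P1): max(-36, -7, -44) = -7
At top, P1 picks Mid (highest: -7).
At Mid, P2 picks e (lowest: -7).
Terminal value -7.

top -> Mid -> e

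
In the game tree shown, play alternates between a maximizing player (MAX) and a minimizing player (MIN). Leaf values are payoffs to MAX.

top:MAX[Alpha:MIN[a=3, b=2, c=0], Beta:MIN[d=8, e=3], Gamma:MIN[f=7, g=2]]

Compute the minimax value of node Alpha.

0

Alpha (MIN): min(3, 2, 0) = 0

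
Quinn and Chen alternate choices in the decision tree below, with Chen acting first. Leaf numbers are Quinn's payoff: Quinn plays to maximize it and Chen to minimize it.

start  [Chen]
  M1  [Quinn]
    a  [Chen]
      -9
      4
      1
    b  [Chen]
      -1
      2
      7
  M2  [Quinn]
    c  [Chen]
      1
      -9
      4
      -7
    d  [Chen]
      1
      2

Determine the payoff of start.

a (Chen): min(-9, 4, 1) = -9
b (Chen): min(-1, 2, 7) = -1
M1 (Quinn): max(-9, -1) = -1
c (Chen): min(1, -9, 4, -7) = -9
d (Chen): min(1, 2) = 1
M2 (Quinn): max(-9, 1) = 1
start (Chen): min(-1, 1) = -1

-1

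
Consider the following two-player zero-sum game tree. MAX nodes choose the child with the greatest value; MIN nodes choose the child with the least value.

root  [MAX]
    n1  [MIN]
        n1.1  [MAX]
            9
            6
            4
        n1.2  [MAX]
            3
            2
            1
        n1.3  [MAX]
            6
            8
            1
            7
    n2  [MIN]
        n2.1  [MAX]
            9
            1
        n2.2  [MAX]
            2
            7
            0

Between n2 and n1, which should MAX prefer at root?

n2

n2.1 (MAX): max(9, 1) = 9
n2.2 (MAX): max(2, 7, 0) = 7
n2 (MIN): min(9, 7) = 7
n1.1 (MAX): max(9, 6, 4) = 9
n1.2 (MAX): max(3, 2, 1) = 3
n1.3 (MAX): max(6, 8, 1, 7) = 8
n1 (MIN): min(9, 3, 8) = 3
MAX prefers the higher value; n2=7, n1=3. n2 is better since 7 > 3.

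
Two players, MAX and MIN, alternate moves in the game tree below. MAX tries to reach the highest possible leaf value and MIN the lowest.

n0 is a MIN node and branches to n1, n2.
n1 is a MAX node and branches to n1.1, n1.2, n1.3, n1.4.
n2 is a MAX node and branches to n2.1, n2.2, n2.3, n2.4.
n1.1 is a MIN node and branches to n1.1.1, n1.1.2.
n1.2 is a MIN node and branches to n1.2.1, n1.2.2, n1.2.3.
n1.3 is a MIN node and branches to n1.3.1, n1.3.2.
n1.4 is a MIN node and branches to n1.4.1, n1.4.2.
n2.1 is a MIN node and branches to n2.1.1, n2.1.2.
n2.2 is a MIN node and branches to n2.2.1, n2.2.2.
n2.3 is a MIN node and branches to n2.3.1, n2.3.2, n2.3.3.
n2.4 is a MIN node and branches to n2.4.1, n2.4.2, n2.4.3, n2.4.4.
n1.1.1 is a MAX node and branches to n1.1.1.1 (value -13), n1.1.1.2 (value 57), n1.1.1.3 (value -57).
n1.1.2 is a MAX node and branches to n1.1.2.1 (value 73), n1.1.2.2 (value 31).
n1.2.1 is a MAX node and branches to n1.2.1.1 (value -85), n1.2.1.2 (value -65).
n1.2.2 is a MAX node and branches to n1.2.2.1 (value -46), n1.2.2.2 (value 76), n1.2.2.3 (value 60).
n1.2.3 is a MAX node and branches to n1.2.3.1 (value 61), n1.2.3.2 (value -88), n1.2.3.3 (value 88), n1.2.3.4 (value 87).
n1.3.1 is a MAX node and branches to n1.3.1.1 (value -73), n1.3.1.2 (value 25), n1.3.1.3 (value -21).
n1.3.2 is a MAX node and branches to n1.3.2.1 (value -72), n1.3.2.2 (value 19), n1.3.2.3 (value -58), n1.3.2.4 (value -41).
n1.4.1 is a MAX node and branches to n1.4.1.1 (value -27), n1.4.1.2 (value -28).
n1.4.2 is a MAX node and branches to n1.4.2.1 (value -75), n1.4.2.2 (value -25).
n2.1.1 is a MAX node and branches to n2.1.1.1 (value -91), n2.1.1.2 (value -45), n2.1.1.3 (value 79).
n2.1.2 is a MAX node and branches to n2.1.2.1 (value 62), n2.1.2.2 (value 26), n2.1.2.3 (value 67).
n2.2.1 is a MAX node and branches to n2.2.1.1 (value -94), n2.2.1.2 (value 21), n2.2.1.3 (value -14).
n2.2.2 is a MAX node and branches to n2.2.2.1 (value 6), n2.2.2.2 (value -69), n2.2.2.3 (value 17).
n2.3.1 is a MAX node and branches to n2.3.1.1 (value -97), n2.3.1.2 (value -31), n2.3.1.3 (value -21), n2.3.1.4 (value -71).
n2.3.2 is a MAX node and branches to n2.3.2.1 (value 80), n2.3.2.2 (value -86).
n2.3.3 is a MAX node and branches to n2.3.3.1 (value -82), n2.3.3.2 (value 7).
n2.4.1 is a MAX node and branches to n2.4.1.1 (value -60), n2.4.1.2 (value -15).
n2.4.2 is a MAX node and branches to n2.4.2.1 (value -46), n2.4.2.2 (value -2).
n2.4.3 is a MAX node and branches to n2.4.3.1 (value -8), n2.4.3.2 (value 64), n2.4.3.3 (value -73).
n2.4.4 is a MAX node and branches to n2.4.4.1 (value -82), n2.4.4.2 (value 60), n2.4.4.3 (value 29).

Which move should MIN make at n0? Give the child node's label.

n1

n1.1.1 (MAX): max(-13, 57, -57) = 57
n1.1.2 (MAX): max(73, 31) = 73
n1.1 (MIN): min(57, 73) = 57
n1.2.1 (MAX): max(-85, -65) = -65
n1.2.2 (MAX): max(-46, 76, 60) = 76
n1.2.3 (MAX): max(61, -88, 88, 87) = 88
n1.2 (MIN): min(-65, 76, 88) = -65
n1.3.1 (MAX): max(-73, 25, -21) = 25
n1.3.2 (MAX): max(-72, 19, -58, -41) = 19
n1.3 (MIN): min(25, 19) = 19
n1.4.1 (MAX): max(-27, -28) = -27
n1.4.2 (MAX): max(-75, -25) = -25
n1.4 (MIN): min(-27, -25) = -27
n1 (MAX): max(57, -65, 19, -27) = 57
n2.1.1 (MAX): max(-91, -45, 79) = 79
n2.1.2 (MAX): max(62, 26, 67) = 67
n2.1 (MIN): min(79, 67) = 67
n2.2.1 (MAX): max(-94, 21, -14) = 21
n2.2.2 (MAX): max(6, -69, 17) = 17
n2.2 (MIN): min(21, 17) = 17
n2.3.1 (MAX): max(-97, -31, -21, -71) = -21
n2.3.2 (MAX): max(80, -86) = 80
n2.3.3 (MAX): max(-82, 7) = 7
n2.3 (MIN): min(-21, 80, 7) = -21
n2.4.1 (MAX): max(-60, -15) = -15
n2.4.2 (MAX): max(-46, -2) = -2
n2.4.3 (MAX): max(-8, 64, -73) = 64
n2.4.4 (MAX): max(-82, 60, 29) = 60
n2.4 (MIN): min(-15, -2, 64, 60) = -15
n2 (MAX): max(67, 17, -21, -15) = 67
n0 (MIN): min(57, 67) = 57
MIN at n0 wants the lowest of {n1=57, n2=67}, so chooses n1.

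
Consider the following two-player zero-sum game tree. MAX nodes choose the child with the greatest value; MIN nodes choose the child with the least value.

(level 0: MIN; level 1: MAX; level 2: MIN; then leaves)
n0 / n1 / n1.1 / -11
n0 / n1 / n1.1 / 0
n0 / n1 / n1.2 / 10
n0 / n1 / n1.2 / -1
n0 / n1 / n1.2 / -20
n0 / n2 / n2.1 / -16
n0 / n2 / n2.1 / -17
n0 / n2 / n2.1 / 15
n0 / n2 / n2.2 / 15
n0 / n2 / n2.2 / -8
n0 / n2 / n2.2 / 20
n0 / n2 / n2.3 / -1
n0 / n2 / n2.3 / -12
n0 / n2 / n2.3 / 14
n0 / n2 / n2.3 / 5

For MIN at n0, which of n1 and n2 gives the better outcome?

n1.1 (MIN): min(-11, 0) = -11
n1.2 (MIN): min(10, -1, -20) = -20
n1 (MAX): max(-11, -20) = -11
n2.1 (MIN): min(-16, -17, 15) = -17
n2.2 (MIN): min(15, -8, 20) = -8
n2.3 (MIN): min(-1, -12, 14, 5) = -12
n2 (MAX): max(-17, -8, -12) = -8
MIN prefers the lower value; n1=-11, n2=-8. n1 is better since -11 < -8.

n1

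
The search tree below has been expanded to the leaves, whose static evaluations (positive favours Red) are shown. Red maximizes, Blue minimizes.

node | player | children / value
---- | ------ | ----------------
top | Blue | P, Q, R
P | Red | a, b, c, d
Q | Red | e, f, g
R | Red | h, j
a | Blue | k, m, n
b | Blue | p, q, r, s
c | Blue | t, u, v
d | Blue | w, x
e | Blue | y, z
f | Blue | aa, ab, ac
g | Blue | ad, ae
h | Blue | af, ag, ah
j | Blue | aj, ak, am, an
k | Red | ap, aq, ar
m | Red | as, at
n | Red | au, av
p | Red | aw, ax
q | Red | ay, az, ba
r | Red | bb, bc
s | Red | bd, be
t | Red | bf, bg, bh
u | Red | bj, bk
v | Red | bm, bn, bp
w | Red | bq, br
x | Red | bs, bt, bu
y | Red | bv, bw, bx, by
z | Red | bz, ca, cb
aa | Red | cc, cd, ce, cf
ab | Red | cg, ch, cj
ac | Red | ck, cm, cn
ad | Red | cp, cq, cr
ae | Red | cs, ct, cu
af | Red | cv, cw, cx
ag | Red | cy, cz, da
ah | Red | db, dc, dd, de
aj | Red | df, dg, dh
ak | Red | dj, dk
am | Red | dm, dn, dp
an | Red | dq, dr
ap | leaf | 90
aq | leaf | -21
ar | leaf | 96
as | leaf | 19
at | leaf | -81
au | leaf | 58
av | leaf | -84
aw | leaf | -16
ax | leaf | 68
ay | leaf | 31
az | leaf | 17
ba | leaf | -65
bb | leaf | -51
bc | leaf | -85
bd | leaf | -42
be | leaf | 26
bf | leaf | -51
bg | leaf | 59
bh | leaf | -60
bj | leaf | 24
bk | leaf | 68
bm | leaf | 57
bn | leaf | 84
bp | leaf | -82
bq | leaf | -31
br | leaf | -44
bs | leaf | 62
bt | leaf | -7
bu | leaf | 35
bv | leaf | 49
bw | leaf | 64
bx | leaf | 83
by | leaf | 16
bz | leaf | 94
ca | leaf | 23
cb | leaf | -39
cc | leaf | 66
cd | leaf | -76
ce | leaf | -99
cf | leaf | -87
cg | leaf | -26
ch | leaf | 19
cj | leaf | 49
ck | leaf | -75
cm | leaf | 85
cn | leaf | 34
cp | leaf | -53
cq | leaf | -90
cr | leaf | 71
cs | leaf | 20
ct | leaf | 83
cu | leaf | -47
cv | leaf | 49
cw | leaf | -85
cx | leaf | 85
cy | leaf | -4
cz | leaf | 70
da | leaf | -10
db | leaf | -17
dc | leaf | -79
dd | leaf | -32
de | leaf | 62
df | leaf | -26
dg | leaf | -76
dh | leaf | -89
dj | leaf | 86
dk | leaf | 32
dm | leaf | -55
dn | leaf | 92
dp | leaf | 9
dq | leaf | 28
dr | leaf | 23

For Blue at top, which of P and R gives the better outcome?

P

k (Red): max(90, -21, 96) = 96
m (Red): max(19, -81) = 19
n (Red): max(58, -84) = 58
a (Blue): min(96, 19, 58) = 19
p (Red): max(-16, 68) = 68
q (Red): max(31, 17, -65) = 31
r (Red): max(-51, -85) = -51
s (Red): max(-42, 26) = 26
b (Blue): min(68, 31, -51, 26) = -51
t (Red): max(-51, 59, -60) = 59
u (Red): max(24, 68) = 68
v (Red): max(57, 84, -82) = 84
c (Blue): min(59, 68, 84) = 59
w (Red): max(-31, -44) = -31
x (Red): max(62, -7, 35) = 62
d (Blue): min(-31, 62) = -31
P (Red): max(19, -51, 59, -31) = 59
af (Red): max(49, -85, 85) = 85
ag (Red): max(-4, 70, -10) = 70
ah (Red): max(-17, -79, -32, 62) = 62
h (Blue): min(85, 70, 62) = 62
aj (Red): max(-26, -76, -89) = -26
ak (Red): max(86, 32) = 86
am (Red): max(-55, 92, 9) = 92
an (Red): max(28, 23) = 28
j (Blue): min(-26, 86, 92, 28) = -26
R (Red): max(62, -26) = 62
Blue prefers the lower value; P=59, R=62. P is better since 59 < 62.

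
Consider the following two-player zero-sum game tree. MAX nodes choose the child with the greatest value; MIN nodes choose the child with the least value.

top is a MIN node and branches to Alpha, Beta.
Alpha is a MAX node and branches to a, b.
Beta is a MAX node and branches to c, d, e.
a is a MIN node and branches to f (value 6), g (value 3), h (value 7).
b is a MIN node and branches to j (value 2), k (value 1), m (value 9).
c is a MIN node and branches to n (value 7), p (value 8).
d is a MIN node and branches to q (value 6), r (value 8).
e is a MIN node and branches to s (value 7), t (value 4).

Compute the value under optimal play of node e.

e (MIN): min(7, 4) = 4

4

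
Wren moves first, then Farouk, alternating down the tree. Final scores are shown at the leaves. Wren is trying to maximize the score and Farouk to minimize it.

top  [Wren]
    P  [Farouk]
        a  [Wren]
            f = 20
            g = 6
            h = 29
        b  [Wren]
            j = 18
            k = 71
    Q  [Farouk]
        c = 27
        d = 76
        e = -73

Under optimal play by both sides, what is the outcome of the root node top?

a (Wren): max(20, 6, 29) = 29
b (Wren): max(18, 71) = 71
P (Farouk): min(29, 71) = 29
Q (Farouk): min(27, 76, -73) = -73
top (Wren): max(29, -73) = 29

29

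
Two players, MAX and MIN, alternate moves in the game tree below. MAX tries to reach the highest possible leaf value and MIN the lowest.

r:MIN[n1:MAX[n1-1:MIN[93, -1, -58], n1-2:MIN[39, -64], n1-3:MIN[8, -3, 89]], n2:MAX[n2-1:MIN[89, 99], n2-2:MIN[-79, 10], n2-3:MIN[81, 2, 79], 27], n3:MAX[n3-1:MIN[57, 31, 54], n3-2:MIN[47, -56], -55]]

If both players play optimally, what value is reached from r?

-3

n1-1 (MIN): min(93, -1, -58) = -58
n1-2 (MIN): min(39, -64) = -64
n1-3 (MIN): min(8, -3, 89) = -3
n1 (MAX): max(-58, -64, -3) = -3
n2-1 (MIN): min(89, 99) = 89
n2-2 (MIN): min(-79, 10) = -79
n2-3 (MIN): min(81, 2, 79) = 2
n2 (MAX): max(89, -79, 2, 27) = 89
n3-1 (MIN): min(57, 31, 54) = 31
n3-2 (MIN): min(47, -56) = -56
n3 (MAX): max(31, -56, -55) = 31
r (MIN): min(-3, 89, 31) = -3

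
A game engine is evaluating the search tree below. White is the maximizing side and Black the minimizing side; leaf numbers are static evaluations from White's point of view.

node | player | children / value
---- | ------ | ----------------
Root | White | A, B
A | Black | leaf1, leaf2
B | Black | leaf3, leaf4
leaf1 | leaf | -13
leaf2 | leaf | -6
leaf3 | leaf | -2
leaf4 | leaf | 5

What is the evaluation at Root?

A (Black): min(-13, -6) = -13
B (Black): min(-2, 5) = -2
Root (White): max(-13, -2) = -2

-2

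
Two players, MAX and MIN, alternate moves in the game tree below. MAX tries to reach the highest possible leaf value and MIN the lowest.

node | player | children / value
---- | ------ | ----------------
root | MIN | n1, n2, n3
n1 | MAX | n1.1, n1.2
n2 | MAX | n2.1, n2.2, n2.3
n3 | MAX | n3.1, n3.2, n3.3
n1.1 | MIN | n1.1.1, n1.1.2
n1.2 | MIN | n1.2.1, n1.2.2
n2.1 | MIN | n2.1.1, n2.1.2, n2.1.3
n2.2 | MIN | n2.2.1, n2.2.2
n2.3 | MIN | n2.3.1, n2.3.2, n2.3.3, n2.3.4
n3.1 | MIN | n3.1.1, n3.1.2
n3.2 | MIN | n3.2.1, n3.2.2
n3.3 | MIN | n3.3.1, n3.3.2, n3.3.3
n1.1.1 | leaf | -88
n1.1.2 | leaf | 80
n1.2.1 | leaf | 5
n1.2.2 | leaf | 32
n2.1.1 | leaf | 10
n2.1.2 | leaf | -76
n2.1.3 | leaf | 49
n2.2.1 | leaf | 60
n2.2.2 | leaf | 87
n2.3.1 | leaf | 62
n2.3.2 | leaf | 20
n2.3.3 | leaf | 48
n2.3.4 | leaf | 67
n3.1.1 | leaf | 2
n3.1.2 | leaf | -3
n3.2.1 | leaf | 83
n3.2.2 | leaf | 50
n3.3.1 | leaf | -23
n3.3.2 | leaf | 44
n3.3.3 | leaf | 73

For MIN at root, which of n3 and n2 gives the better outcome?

n3.1 (MIN): min(2, -3) = -3
n3.2 (MIN): min(83, 50) = 50
n3.3 (MIN): min(-23, 44, 73) = -23
n3 (MAX): max(-3, 50, -23) = 50
n2.1 (MIN): min(10, -76, 49) = -76
n2.2 (MIN): min(60, 87) = 60
n2.3 (MIN): min(62, 20, 48, 67) = 20
n2 (MAX): max(-76, 60, 20) = 60
MIN prefers the lower value; n3=50, n2=60. n3 is better since 50 < 60.

n3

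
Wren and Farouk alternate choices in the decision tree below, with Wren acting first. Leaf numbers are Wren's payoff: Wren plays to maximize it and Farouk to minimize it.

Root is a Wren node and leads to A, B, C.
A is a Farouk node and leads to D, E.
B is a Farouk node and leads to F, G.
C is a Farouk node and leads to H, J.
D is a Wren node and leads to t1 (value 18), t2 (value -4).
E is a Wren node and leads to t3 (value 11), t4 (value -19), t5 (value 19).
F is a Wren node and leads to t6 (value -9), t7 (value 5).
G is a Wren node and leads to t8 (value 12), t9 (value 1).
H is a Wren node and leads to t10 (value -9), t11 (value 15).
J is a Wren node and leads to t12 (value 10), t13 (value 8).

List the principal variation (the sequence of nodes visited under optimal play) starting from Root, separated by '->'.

D (Wren): max(18, -4) = 18
E (Wren): max(11, -19, 19) = 19
A (Farouk): min(18, 19) = 18
F (Wren): max(-9, 5) = 5
G (Wren): max(12, 1) = 12
B (Farouk): min(5, 12) = 5
H (Wren): max(-9, 15) = 15
J (Wren): max(10, 8) = 10
C (Farouk): min(15, 10) = 10
Root (Wren): max(18, 5, 10) = 18
At Root, Wren picks A (highest: 18).
At A, Farouk picks D (lowest: 18).
At D, Wren picks t1 (highest: 18).
Terminal value 18.

Root -> A -> D -> t1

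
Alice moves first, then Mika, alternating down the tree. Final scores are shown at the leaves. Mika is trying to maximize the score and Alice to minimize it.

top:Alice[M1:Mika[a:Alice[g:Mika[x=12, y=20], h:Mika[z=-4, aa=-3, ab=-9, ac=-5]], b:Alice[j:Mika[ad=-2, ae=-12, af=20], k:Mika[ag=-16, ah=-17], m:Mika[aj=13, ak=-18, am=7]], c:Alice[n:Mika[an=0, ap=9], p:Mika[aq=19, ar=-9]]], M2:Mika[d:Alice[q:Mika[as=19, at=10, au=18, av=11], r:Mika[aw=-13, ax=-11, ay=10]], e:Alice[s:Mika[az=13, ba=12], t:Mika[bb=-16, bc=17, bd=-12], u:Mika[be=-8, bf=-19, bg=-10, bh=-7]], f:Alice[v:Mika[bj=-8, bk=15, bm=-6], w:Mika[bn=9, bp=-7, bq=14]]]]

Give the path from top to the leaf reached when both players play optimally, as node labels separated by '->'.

top -> M1 -> c -> n -> ap

g (Mika): max(12, 20) = 20
h (Mika): max(-4, -3, -9, -5) = -3
a (Alice): min(20, -3) = -3
j (Mika): max(-2, -12, 20) = 20
k (Mika): max(-16, -17) = -16
m (Mika): max(13, -18, 7) = 13
b (Alice): min(20, -16, 13) = -16
n (Mika): max(0, 9) = 9
p (Mika): max(19, -9) = 19
c (Alice): min(9, 19) = 9
M1 (Mika): max(-3, -16, 9) = 9
q (Mika): max(19, 10, 18, 11) = 19
r (Mika): max(-13, -11, 10) = 10
d (Alice): min(19, 10) = 10
s (Mika): max(13, 12) = 13
t (Mika): max(-16, 17, -12) = 17
u (Mika): max(-8, -19, -10, -7) = -7
e (Alice): min(13, 17, -7) = -7
v (Mika): max(-8, 15, -6) = 15
w (Mika): max(9, -7, 14) = 14
f (Alice): min(15, 14) = 14
M2 (Mika): max(10, -7, 14) = 14
top (Alice): min(9, 14) = 9
At top, Alice picks M1 (lowest: 9).
At M1, Mika picks c (highest: 9).
At c, Alice picks n (lowest: 9).
At n, Mika picks ap (highest: 9).
Terminal value 9.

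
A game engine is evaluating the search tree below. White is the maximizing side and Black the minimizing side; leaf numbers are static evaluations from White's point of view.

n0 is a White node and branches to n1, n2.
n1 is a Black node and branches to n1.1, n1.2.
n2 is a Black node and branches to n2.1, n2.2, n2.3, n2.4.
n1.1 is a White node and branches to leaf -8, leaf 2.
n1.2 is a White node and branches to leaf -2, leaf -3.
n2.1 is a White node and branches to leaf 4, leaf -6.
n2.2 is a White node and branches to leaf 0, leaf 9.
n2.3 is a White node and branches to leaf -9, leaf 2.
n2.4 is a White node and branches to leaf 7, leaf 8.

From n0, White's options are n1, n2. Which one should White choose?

n2

n1.1 (White): max(-8, 2) = 2
n1.2 (White): max(-2, -3) = -2
n1 (Black): min(2, -2) = -2
n2.1 (White): max(4, -6) = 4
n2.2 (White): max(0, 9) = 9
n2.3 (White): max(-9, 2) = 2
n2.4 (White): max(7, 8) = 8
n2 (Black): min(4, 9, 2, 8) = 2
n0 (White): max(-2, 2) = 2
White at n0 wants the highest of {n1=-2, n2=2}, so chooses n2.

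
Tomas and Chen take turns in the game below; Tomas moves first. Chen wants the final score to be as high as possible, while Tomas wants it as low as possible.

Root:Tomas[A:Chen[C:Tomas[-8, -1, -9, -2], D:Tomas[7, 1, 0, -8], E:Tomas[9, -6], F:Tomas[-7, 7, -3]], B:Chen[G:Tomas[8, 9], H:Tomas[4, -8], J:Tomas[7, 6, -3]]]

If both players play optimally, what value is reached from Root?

C (Tomas): min(-8, -1, -9, -2) = -9
D (Tomas): min(7, 1, 0, -8) = -8
E (Tomas): min(9, -6) = -6
F (Tomas): min(-7, 7, -3) = -7
A (Chen): max(-9, -8, -6, -7) = -6
G (Tomas): min(8, 9) = 8
H (Tomas): min(4, -8) = -8
J (Tomas): min(7, 6, -3) = -3
B (Chen): max(8, -8, -3) = 8
Root (Tomas): min(-6, 8) = -6

-6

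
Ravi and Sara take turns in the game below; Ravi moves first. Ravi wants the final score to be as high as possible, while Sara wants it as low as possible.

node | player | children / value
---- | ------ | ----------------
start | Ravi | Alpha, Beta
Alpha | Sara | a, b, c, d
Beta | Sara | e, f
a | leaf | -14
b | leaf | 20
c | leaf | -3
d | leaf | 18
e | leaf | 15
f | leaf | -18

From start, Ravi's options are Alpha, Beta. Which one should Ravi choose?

Alpha (Sara): min(-14, 20, -3, 18) = -14
Beta (Sara): min(15, -18) = -18
start (Ravi): max(-14, -18) = -14
Ravi at start wants the highest of {Alpha=-14, Beta=-18}, so chooses Alpha.

Alpha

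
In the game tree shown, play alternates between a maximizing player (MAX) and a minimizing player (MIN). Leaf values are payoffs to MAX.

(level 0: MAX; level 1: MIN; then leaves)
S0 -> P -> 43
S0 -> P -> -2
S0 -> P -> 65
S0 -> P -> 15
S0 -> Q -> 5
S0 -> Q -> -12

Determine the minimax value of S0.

P (MIN): min(43, -2, 65, 15) = -2
Q (MIN): min(5, -12) = -12
S0 (MAX): max(-2, -12) = -2

-2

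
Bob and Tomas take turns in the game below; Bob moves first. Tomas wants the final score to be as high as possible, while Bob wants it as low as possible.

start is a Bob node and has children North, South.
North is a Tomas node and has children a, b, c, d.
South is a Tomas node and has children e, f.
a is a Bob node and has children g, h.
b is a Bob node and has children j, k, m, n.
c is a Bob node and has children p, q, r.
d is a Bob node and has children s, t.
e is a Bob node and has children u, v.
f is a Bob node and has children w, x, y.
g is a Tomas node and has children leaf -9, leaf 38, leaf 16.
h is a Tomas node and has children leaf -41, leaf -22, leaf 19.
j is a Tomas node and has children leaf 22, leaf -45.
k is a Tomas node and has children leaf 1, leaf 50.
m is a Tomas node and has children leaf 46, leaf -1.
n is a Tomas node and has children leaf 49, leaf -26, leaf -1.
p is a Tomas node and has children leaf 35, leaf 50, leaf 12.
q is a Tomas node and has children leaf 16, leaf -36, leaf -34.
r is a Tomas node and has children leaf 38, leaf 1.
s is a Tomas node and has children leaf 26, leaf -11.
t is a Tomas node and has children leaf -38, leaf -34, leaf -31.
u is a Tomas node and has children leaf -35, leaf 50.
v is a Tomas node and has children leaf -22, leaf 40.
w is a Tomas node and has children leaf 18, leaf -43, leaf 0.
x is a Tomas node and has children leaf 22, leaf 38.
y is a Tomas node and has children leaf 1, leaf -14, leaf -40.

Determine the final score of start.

22

g (Tomas): max(-9, 38, 16) = 38
h (Tomas): max(-41, -22, 19) = 19
a (Bob): min(38, 19) = 19
j (Tomas): max(22, -45) = 22
k (Tomas): max(1, 50) = 50
m (Tomas): max(46, -1) = 46
n (Tomas): max(49, -26, -1) = 49
b (Bob): min(22, 50, 46, 49) = 22
p (Tomas): max(35, 50, 12) = 50
q (Tomas): max(16, -36, -34) = 16
r (Tomas): max(38, 1) = 38
c (Bob): min(50, 16, 38) = 16
s (Tomas): max(26, -11) = 26
t (Tomas): max(-38, -34, -31) = -31
d (Bob): min(26, -31) = -31
North (Tomas): max(19, 22, 16, -31) = 22
u (Tomas): max(-35, 50) = 50
v (Tomas): max(-22, 40) = 40
e (Bob): min(50, 40) = 40
w (Tomas): max(18, -43, 0) = 18
x (Tomas): max(22, 38) = 38
y (Tomas): max(1, -14, -40) = 1
f (Bob): min(18, 38, 1) = 1
South (Tomas): max(40, 1) = 40
start (Bob): min(22, 40) = 22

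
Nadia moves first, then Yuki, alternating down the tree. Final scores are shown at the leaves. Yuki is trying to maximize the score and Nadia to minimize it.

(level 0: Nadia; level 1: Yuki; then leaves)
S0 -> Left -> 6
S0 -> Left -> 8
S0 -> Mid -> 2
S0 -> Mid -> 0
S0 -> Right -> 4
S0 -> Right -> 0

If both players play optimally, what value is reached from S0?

2

Left (Yuki): max(6, 8) = 8
Mid (Yuki): max(2, 0) = 2
Right (Yuki): max(4, 0) = 4
S0 (Nadia): min(8, 2, 4) = 2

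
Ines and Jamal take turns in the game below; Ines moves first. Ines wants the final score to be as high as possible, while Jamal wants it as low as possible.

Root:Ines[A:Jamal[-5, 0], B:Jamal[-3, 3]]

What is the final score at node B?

-3

B (Jamal): min(-3, 3) = -3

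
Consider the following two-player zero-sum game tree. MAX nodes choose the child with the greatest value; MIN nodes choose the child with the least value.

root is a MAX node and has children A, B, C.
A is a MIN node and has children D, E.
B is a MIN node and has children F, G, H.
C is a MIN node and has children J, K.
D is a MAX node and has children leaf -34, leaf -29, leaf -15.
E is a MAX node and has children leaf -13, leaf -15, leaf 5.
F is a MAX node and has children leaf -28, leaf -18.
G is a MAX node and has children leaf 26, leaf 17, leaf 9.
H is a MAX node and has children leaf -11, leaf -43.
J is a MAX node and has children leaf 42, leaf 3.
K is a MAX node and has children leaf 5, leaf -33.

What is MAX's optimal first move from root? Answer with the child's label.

C

D (MAX): max(-34, -29, -15) = -15
E (MAX): max(-13, -15, 5) = 5
A (MIN): min(-15, 5) = -15
F (MAX): max(-28, -18) = -18
G (MAX): max(26, 17, 9) = 26
H (MAX): max(-11, -43) = -11
B (MIN): min(-18, 26, -11) = -18
J (MAX): max(42, 3) = 42
K (MAX): max(5, -33) = 5
C (MIN): min(42, 5) = 5
root (MAX): max(-15, -18, 5) = 5
MAX at root wants the highest of {A=-15, B=-18, C=5}, so chooses C.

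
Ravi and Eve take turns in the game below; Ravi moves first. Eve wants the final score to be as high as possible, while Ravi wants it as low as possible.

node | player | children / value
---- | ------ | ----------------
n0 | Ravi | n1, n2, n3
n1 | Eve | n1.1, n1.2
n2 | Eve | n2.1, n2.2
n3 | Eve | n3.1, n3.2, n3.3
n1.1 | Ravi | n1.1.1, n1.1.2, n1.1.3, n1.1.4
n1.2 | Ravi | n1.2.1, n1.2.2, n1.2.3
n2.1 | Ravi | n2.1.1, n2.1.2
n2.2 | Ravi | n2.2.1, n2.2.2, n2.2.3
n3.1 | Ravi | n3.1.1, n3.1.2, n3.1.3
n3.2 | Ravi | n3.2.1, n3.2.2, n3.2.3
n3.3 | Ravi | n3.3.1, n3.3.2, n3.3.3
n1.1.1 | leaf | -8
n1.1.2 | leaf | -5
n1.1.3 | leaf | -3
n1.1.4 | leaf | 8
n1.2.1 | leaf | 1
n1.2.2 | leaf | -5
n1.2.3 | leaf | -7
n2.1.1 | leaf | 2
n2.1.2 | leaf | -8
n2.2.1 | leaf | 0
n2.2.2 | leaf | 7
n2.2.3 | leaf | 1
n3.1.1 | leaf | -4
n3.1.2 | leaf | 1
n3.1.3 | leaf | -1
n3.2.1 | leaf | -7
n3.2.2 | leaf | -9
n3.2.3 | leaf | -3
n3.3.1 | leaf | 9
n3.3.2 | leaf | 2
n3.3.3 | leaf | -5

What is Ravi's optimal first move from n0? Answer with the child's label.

n1.1 (Ravi): min(-8, -5, -3, 8) = -8
n1.2 (Ravi): min(1, -5, -7) = -7
n1 (Eve): max(-8, -7) = -7
n2.1 (Ravi): min(2, -8) = -8
n2.2 (Ravi): min(0, 7, 1) = 0
n2 (Eve): max(-8, 0) = 0
n3.1 (Ravi): min(-4, 1, -1) = -4
n3.2 (Ravi): min(-7, -9, -3) = -9
n3.3 (Ravi): min(9, 2, -5) = -5
n3 (Eve): max(-4, -9, -5) = -4
n0 (Ravi): min(-7, 0, -4) = -7
Ravi at n0 wants the lowest of {n1=-7, n2=0, n3=-4}, so chooses n1.

n1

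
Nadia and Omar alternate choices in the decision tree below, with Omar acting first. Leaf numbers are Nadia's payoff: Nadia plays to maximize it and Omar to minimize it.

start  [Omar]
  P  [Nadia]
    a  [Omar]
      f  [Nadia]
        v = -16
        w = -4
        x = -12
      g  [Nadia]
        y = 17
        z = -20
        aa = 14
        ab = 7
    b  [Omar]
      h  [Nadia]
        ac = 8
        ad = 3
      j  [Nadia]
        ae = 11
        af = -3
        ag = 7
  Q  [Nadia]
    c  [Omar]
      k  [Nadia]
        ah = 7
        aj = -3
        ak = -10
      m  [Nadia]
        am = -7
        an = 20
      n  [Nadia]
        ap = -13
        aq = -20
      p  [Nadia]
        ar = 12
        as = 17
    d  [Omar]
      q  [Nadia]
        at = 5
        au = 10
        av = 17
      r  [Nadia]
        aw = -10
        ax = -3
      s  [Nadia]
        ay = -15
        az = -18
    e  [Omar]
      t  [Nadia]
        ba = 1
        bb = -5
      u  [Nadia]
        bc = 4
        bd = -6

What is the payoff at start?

1

f (Nadia): max(-16, -4, -12) = -4
g (Nadia): max(17, -20, 14, 7) = 17
a (Omar): min(-4, 17) = -4
h (Nadia): max(8, 3) = 8
j (Nadia): max(11, -3, 7) = 11
b (Omar): min(8, 11) = 8
P (Nadia): max(-4, 8) = 8
k (Nadia): max(7, -3, -10) = 7
m (Nadia): max(-7, 20) = 20
n (Nadia): max(-13, -20) = -13
p (Nadia): max(12, 17) = 17
c (Omar): min(7, 20, -13, 17) = -13
q (Nadia): max(5, 10, 17) = 17
r (Nadia): max(-10, -3) = -3
s (Nadia): max(-15, -18) = -15
d (Omar): min(17, -3, -15) = -15
t (Nadia): max(1, -5) = 1
u (Nadia): max(4, -6) = 4
e (Omar): min(1, 4) = 1
Q (Nadia): max(-13, -15, 1) = 1
start (Omar): min(8, 1) = 1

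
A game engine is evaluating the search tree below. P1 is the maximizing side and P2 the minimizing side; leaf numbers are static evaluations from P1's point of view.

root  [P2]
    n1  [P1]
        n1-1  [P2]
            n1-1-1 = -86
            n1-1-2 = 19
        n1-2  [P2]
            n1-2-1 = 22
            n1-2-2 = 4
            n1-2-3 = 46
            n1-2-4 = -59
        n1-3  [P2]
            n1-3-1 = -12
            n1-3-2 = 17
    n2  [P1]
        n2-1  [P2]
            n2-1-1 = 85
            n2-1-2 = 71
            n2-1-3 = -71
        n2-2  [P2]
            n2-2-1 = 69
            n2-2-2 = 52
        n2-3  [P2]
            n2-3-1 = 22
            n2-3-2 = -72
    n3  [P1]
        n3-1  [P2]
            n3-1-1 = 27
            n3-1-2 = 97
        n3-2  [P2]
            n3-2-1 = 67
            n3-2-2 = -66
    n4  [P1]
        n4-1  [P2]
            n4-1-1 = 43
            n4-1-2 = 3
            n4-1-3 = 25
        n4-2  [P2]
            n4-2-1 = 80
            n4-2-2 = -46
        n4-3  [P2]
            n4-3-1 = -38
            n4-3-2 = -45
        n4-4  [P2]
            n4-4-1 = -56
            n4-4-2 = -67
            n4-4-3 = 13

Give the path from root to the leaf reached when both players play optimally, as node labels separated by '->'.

n1-1 (P2): min(-86, 19) = -86
n1-2 (P2): min(22, 4, 46, -59) = -59
n1-3 (P2): min(-12, 17) = -12
n1 (P1): max(-86, -59, -12) = -12
n2-1 (P2): min(85, 71, -71) = -71
n2-2 (P2): min(69, 52) = 52
n2-3 (P2): min(22, -72) = -72
n2 (P1): max(-71, 52, -72) = 52
n3-1 (P2): min(27, 97) = 27
n3-2 (P2): min(67, -66) = -66
n3 (P1): max(27, -66) = 27
n4-1 (P2): min(43, 3, 25) = 3
n4-2 (P2): min(80, -46) = -46
n4-3 (P2): min(-38, -45) = -45
n4-4 (P2): min(-56, -67, 13) = -67
n4 (P1): max(3, -46, -45, -67) = 3
root (P2): min(-12, 52, 27, 3) = -12
At root, P2 picks n1 (lowest: -12).
At n1, P1 picks n1-3 (highest: -12).
At n1-3, P2 picks n1-3-1 (lowest: -12).
Terminal value -12.

root -> n1 -> n1-3 -> n1-3-1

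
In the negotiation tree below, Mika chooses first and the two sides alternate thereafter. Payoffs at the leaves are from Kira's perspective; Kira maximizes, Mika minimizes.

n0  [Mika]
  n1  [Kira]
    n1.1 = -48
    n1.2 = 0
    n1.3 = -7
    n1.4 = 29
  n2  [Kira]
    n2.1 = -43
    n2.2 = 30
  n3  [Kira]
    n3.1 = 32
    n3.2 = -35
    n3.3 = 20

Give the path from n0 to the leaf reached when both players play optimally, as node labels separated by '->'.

n0 -> n1 -> n1.4

n1 (Kira): max(-48, 0, -7, 29) = 29
n2 (Kira): max(-43, 30) = 30
n3 (Kira): max(32, -35, 20) = 32
n0 (Mika): min(29, 30, 32) = 29
At n0, Mika picks n1 (lowest: 29).
At n1, Kira picks n1.4 (highest: 29).
Terminal value 29.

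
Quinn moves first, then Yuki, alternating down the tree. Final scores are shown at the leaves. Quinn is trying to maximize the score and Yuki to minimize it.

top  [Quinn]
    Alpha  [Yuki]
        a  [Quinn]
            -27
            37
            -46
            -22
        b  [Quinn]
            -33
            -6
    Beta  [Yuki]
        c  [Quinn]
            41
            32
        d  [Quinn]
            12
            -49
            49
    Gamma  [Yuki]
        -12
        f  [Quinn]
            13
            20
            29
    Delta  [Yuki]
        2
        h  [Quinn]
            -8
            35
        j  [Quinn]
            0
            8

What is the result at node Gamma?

-12

f (Quinn): max(13, 20, 29) = 29
Gamma (Yuki): min(-12, 29) = -12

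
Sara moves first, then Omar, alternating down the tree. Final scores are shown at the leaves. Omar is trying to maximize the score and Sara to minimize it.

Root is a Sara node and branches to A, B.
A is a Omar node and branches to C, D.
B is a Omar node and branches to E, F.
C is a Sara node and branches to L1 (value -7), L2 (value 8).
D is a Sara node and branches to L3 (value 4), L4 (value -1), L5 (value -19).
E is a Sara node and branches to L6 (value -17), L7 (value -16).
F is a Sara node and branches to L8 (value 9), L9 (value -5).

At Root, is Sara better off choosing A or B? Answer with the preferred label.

C (Sara): min(-7, 8) = -7
D (Sara): min(4, -1, -19) = -19
A (Omar): max(-7, -19) = -7
E (Sara): min(-17, -16) = -17
F (Sara): min(9, -5) = -5
B (Omar): max(-17, -5) = -5
Sara prefers the lower value; A=-7, B=-5. A is better since -7 < -5.

A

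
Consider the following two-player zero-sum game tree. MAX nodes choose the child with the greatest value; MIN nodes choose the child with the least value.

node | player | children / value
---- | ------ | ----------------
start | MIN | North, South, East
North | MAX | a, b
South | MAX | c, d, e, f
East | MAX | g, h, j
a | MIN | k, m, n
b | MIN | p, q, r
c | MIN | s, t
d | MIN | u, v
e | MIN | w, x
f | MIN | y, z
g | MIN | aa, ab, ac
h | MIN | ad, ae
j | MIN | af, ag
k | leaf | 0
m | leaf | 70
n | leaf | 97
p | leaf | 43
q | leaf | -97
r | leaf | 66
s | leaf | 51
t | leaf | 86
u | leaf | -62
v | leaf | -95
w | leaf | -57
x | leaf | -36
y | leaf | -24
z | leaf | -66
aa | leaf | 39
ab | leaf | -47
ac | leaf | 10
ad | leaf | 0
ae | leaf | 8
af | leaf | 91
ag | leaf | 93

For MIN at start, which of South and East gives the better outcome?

South

c (MIN): min(51, 86) = 51
d (MIN): min(-62, -95) = -95
e (MIN): min(-57, -36) = -57
f (MIN): min(-24, -66) = -66
South (MAX): max(51, -95, -57, -66) = 51
g (MIN): min(39, -47, 10) = -47
h (MIN): min(0, 8) = 0
j (MIN): min(91, 93) = 91
East (MAX): max(-47, 0, 91) = 91
MIN prefers the lower value; South=51, East=91. South is better since 51 < 91.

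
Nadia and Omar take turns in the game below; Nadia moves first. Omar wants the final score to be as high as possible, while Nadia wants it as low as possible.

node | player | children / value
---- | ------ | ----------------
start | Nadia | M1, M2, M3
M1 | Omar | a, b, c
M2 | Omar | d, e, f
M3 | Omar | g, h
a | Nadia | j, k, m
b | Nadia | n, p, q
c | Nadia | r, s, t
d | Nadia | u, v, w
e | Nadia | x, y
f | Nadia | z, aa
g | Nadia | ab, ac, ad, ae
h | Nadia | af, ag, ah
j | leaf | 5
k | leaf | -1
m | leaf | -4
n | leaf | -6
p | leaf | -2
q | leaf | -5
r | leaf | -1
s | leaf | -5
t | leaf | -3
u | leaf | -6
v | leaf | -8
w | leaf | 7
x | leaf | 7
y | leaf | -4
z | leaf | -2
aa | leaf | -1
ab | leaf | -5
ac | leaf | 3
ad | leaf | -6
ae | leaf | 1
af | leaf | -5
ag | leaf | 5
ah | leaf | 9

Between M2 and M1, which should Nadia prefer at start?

M1

d (Nadia): min(-6, -8, 7) = -8
e (Nadia): min(7, -4) = -4
f (Nadia): min(-2, -1) = -2
M2 (Omar): max(-8, -4, -2) = -2
a (Nadia): min(5, -1, -4) = -4
b (Nadia): min(-6, -2, -5) = -6
c (Nadia): min(-1, -5, -3) = -5
M1 (Omar): max(-4, -6, -5) = -4
Nadia prefers the lower value; M2=-2, M1=-4. M1 is better since -4 < -2.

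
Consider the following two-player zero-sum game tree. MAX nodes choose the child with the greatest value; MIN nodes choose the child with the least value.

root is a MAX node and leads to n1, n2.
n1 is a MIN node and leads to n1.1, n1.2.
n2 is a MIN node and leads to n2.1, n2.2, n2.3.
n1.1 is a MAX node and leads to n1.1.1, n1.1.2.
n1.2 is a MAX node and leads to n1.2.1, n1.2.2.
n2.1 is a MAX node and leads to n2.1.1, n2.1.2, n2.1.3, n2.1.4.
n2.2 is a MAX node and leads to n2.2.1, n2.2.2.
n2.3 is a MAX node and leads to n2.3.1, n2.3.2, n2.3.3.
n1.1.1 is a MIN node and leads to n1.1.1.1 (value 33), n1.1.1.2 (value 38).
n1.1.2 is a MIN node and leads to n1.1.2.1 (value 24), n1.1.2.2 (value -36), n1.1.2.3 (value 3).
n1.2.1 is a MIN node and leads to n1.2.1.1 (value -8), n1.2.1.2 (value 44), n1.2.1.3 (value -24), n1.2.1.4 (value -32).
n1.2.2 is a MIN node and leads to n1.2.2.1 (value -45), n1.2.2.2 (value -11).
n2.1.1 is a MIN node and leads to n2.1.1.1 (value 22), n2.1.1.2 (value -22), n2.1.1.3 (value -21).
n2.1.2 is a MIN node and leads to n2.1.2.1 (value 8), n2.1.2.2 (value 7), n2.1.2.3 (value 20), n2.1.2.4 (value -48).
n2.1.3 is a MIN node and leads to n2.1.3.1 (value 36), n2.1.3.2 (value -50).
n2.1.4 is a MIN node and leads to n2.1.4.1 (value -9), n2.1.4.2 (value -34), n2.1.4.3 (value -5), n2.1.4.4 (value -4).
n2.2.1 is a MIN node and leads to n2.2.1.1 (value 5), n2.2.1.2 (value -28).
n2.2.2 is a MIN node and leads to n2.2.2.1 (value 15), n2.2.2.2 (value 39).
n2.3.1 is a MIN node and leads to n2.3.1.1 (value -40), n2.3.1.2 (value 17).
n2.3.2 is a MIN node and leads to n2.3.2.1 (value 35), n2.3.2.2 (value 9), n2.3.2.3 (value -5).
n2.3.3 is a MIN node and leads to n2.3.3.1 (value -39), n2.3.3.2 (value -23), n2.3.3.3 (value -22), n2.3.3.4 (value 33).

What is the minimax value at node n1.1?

33

n1.1.1 (MIN): min(33, 38) = 33
n1.1.2 (MIN): min(24, -36, 3) = -36
n1.1 (MAX): max(33, -36) = 33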